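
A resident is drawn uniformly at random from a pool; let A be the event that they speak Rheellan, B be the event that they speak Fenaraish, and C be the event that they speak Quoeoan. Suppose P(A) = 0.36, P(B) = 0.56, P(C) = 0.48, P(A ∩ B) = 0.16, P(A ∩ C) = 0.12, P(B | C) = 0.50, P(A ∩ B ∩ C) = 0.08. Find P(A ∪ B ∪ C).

0.96

P(B ∩ C) = P(C)·P(B|C) = 0.48 × 0.50 = 0.24
Using inclusion–exclusion:
P(A ∪ B ∪ C) = 0.36 + 0.56 + 0.48 − 0.16 − 0.12 − 0.24 + 0.08 = 0.96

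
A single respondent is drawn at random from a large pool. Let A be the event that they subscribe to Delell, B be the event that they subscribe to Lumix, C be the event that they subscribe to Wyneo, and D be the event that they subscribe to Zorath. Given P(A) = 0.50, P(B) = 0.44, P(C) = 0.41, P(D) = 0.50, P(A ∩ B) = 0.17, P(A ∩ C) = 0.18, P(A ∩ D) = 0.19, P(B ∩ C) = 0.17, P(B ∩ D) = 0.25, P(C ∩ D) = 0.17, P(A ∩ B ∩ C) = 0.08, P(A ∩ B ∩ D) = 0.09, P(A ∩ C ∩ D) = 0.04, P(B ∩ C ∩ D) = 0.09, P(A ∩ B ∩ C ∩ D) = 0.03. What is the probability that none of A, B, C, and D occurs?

0.01

P(A ∪ B ∪ C ∪ D) = 0.50 + 0.44 + 0.41 + 0.50 − 0.17 − 0.18 − 0.19 − 0.17 − 0.25 − 0.17 + 0.08 + 0.09 + 0.04 + 0.09 − 0.03 = 0.99
P(none) = 1 − 0.99 = 0.01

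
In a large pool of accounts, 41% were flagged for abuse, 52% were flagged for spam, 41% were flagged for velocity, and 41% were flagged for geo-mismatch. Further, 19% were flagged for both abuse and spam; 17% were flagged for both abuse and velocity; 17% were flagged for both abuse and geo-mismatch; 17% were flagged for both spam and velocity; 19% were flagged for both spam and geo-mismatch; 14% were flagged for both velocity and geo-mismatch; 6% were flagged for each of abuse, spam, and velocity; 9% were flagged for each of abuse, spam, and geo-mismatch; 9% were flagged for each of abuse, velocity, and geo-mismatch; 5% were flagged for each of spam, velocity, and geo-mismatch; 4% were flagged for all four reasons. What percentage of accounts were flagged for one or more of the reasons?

97%

Apply inclusion-exclusion:
P(at least one) = 41 + 52 + 41 + 41 − 19 − 17 − 17 − 17 − 19 − 14 + 6 + 9 + 9 + 5 − 4 = 97%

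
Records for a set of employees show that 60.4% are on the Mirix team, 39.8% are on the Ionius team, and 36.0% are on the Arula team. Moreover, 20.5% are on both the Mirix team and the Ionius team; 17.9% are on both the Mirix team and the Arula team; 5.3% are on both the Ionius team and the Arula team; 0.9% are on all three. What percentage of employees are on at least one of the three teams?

93.4%

Apply inclusion-exclusion:
P(at least one) = 60.4 + 39.8 + 36.0 − 20.5 − 17.9 − 5.3 + 0.9 = 93.4%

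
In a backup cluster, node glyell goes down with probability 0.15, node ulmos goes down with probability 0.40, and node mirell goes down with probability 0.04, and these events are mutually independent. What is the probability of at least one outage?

0.5104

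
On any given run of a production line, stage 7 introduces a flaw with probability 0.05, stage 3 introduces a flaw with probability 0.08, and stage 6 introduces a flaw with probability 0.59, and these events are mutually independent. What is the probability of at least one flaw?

0.64166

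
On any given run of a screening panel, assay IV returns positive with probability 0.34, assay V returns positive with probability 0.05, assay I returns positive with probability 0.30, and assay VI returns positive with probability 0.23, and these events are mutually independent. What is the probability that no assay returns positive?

0.337953

P(none) = (1 − 0.34) × (1 − 0.05) × (1 − 0.30) × (1 − 0.23) = 0.66 × 0.95 × 0.70 × 0.77 = 0.337953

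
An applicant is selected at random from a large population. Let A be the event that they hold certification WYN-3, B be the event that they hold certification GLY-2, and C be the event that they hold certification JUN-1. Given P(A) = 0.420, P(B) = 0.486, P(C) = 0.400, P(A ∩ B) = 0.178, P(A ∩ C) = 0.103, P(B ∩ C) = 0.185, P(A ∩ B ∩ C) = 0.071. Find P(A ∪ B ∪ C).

0.911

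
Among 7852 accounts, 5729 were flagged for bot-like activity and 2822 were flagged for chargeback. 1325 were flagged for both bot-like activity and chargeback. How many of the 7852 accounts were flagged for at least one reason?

7226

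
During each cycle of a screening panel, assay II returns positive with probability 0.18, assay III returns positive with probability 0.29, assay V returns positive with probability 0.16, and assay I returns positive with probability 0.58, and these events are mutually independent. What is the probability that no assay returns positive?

Independence gives P(none) = ∏(1 − pᵢ).
P(none) = (1 − 0.18) × (1 − 0.29) × (1 − 0.16) × (1 − 0.58) = 0.82 × 0.71 × 0.84 × 0.42 = 0.20540016

0.20540016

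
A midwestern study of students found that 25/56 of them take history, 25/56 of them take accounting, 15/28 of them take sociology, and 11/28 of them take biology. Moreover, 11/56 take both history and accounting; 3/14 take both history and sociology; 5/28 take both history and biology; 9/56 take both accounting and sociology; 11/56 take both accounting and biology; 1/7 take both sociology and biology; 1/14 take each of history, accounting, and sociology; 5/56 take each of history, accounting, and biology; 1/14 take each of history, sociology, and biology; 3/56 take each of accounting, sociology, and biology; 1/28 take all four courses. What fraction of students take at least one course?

By inclusion–exclusion:
P(at least one) = 25/56 + 25/56 + 15/28 + 11/28 − 11/56 − 3/14 − 5/28 − 9/56 − 11/56 − 1/7 + 1/14 + 5/56 + 1/14 + 3/56 − 1/28 = 55/56

55/56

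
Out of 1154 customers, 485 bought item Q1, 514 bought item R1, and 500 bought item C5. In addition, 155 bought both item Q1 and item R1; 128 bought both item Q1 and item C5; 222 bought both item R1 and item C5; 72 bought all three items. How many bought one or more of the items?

1066

Using inclusion–exclusion:
N(≥1) = 485 + 514 + 500 − 155 − 128 − 222 + 72 = 1066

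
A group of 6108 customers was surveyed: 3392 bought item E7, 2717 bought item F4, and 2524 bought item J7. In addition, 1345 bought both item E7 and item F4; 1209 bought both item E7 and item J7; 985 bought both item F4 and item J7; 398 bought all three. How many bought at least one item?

N(≥1) = 3392 + 2717 + 2524 − 1345 − 1209 − 985 + 398 = 5492

5492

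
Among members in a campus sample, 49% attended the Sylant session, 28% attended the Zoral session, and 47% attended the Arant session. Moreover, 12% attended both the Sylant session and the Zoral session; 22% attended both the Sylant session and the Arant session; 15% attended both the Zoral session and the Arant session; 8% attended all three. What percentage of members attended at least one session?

P(at least one) = 49 + 28 + 47 − 12 − 22 − 15 + 8 = 83%

83%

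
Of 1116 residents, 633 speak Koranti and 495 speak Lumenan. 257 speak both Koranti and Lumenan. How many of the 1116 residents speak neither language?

By inclusion–exclusion:
N(≥1) = 633 + 495 − 257 = 871
None: 1116 − 871 = 245

245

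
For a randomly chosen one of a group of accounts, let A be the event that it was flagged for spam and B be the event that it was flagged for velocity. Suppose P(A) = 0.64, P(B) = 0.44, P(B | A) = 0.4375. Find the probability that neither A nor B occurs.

P(A ∩ B) = P(A)·P(B|A) = 0.64 × 0.4375 = 0.28
Using inclusion–exclusion:
P(A ∪ B) = 0.64 + 0.44 − 0.28 = 0.80
P(none) = 1 − 0.80 = 0.20

0.20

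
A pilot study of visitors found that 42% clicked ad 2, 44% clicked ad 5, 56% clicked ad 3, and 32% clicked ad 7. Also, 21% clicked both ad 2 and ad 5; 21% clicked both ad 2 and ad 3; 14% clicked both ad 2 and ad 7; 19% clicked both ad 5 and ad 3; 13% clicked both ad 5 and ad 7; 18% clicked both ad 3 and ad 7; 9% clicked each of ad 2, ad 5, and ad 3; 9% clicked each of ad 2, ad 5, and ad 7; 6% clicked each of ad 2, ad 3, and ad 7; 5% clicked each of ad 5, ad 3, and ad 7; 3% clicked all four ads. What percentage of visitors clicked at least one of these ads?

P(union) = 42 + 44 + 56 + 32 − 21 − 21 − 14 − 19 − 13 − 18 + 9 + 9 + 6 + 5 − 3 = 94%

94%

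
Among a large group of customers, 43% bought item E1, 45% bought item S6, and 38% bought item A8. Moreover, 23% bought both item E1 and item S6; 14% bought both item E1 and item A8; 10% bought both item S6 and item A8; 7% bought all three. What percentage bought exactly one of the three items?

53%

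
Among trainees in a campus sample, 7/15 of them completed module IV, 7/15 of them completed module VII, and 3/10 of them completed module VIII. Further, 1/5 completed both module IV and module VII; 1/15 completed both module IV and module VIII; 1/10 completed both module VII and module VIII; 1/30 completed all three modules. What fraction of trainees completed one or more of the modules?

P(at least one) = 7/15 + 7/15 + 3/10 − 1/5 − 1/15 − 1/10 + 1/30 = 9/10

9/10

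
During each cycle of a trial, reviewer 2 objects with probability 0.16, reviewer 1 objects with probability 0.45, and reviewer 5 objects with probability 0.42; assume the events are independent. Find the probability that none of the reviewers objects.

0.26796

Since the events are independent, P(none) is the product of the individual non-occurrence probabilities.
P(none) = (1 − 0.16) × (1 − 0.45) × (1 − 0.42) = 0.84 × 0.55 × 0.58 = 0.26796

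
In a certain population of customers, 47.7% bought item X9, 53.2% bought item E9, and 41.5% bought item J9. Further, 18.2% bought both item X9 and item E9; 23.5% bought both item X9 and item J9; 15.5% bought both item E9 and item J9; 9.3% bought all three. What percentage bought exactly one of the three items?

55.9%

By inclusion–exclusion (exactly-one form):
P(exactly one) = 47.7 + 53.2 + 41.5 − 2·18.2 − 2·23.5 − 2·15.5 + 3·9.3 = 55.9%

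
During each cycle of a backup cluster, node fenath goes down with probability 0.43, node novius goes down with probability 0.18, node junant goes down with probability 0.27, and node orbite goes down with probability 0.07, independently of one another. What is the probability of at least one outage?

0.68268214

P(none) = (1 − 0.43) × (1 − 0.18) × (1 − 0.27) × (1 − 0.07) = 0.57 × 0.82 × 0.73 × 0.93 = 0.31731786
P(at least one) = 1 − 0.31731786 = 0.68268214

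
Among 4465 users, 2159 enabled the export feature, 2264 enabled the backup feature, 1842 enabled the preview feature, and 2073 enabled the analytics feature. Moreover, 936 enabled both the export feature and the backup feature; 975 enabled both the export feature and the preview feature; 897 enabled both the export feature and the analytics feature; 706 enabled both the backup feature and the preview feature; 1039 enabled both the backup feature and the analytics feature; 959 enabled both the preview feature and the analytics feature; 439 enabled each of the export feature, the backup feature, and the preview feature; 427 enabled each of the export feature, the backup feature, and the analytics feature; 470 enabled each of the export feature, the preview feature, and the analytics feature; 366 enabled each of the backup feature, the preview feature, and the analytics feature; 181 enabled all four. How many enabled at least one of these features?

4347

By inclusion-exclusion,
|union| = 2159 + 2264 + 1842 + 2073 − 936 − 975 − 897 − 706 − 1039 − 959 + 439 + 427 + 470 + 366 − 181 = 4347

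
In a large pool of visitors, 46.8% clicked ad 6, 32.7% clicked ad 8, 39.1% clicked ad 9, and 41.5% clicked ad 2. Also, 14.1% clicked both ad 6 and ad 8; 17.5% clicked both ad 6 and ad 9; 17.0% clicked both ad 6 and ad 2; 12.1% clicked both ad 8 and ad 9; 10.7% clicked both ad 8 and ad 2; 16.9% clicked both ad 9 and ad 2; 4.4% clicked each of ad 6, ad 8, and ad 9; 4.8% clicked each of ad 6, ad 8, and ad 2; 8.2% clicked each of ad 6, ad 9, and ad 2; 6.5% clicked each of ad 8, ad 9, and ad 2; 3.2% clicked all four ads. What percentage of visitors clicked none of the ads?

Using inclusion–exclusion:
P(≥1) = 46.8 + 32.7 + 39.1 + 41.5 − 14.1 − 17.5 − 17.0 − 12.1 − 10.7 − 16.9 + 4.4 + 4.8 + 8.2 + 6.5 − 3.2 = 92.5%
P(none) = 100% − 92.5% = 7.5%

7.5%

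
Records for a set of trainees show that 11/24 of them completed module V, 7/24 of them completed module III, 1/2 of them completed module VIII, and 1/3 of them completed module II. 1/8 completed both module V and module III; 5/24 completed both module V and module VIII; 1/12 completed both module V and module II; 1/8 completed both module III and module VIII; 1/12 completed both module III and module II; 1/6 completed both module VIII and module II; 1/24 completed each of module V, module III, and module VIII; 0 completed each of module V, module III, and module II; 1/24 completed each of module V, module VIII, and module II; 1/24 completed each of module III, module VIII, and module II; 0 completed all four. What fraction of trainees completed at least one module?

P(at least one) = 11/24 + 7/24 + 1/2 + 1/3 − 1/8 − 5/24 − 1/12 − 1/8 − 1/12 − 1/6 + 1/24 + 0 + 1/24 + 1/24 − 0 = 11/12

11/12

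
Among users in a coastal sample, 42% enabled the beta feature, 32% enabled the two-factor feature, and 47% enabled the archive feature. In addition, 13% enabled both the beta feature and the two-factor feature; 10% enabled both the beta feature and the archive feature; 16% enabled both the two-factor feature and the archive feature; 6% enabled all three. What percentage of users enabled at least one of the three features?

88%

Apply inclusion-exclusion:
P(union) = 42 + 32 + 47 − 13 − 10 − 16 + 6 = 88%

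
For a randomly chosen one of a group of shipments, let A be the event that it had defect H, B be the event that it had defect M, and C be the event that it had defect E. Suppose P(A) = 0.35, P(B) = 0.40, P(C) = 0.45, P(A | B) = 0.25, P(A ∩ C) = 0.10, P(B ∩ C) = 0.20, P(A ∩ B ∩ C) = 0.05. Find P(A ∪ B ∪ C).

0.85

P(A ∩ B) = P(B)·P(A|B) = 0.40 × 0.25 = 0.10
By inclusion-exclusion,
P(A ∪ B ∪ C) = 0.35 + 0.40 + 0.45 − 0.10 − 0.10 − 0.20 + 0.05 = 0.85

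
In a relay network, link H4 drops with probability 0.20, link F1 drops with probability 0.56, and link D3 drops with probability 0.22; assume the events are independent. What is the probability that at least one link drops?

0.72544

P(none) = (1 − 0.20) × (1 − 0.56) × (1 − 0.22) = 0.80 × 0.44 × 0.78 = 0.27456
P(at least one) = 1 − 0.27456 = 0.72544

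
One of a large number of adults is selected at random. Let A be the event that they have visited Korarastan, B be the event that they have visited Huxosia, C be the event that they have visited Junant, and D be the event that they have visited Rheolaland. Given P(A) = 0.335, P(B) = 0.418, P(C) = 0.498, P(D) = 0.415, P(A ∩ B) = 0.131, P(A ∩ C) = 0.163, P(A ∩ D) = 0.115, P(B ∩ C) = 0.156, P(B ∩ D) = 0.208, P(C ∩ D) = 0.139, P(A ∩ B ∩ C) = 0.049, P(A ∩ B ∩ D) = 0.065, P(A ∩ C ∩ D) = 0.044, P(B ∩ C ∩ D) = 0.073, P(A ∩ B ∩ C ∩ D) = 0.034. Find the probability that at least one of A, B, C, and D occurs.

0.951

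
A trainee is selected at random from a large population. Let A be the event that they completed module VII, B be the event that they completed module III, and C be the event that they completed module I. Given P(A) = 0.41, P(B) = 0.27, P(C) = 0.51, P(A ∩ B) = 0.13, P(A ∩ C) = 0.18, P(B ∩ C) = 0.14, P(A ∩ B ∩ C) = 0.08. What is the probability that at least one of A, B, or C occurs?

0.82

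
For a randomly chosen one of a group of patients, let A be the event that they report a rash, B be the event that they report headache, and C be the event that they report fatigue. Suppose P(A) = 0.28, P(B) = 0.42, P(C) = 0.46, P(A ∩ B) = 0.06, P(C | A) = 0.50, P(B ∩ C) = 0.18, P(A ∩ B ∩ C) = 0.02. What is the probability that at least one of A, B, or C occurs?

0.80

P(A ∩ C) = P(A)·P(C|A) = 0.28 × 0.50 = 0.14
Apply inclusion-exclusion:
P(A ∪ B ∪ C) = 0.28 + 0.42 + 0.46 − 0.06 − 0.14 − 0.18 + 0.02 = 0.80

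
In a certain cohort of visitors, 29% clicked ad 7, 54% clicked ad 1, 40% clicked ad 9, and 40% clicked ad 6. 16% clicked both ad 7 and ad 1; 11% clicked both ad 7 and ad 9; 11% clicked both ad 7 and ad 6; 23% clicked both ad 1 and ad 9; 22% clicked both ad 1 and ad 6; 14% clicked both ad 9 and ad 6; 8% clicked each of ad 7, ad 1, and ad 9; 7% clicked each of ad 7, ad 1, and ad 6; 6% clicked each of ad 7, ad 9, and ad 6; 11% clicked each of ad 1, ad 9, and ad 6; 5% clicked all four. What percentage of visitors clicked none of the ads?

By inclusion–exclusion:
P(union) = 29 + 54 + 40 + 40 − 16 − 11 − 11 − 23 − 22 − 14 + 8 + 7 + 6 + 11 − 5 = 93%
P(none) = 100% − 93% = 7%

7%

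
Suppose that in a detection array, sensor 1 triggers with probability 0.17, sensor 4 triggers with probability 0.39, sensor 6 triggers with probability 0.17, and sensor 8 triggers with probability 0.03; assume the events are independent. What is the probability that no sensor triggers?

0.40762213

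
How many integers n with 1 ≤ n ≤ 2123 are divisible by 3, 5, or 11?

1093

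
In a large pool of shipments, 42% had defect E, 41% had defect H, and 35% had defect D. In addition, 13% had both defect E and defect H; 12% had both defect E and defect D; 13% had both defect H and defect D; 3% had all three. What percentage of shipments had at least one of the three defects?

83%

Apply inclusion-exclusion:
P(at least one) = 42 + 41 + 35 − 13 − 12 − 13 + 3 = 83%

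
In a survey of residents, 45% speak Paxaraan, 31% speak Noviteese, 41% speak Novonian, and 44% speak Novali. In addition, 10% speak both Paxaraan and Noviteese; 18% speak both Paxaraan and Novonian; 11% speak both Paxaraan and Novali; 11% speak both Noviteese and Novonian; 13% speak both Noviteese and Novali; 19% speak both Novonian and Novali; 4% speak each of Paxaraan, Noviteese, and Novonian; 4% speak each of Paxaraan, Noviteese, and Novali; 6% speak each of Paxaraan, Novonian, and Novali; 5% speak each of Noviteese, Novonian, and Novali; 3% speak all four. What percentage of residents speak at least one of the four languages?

By inclusion-exclusion,
P(union) = 45 + 31 + 41 + 44 − 10 − 18 − 11 − 11 − 13 − 19 + 4 + 4 + 6 + 5 − 3 = 95%

95%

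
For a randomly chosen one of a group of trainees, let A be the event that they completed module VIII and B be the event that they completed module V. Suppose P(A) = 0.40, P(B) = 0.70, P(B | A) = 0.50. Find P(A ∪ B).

0.90

P(A ∩ B) = P(A)·P(B|A) = 0.40 × 0.50 = 0.20
By inclusion–exclusion:
P(A ∪ B) = 0.40 + 0.70 − 0.20 = 0.90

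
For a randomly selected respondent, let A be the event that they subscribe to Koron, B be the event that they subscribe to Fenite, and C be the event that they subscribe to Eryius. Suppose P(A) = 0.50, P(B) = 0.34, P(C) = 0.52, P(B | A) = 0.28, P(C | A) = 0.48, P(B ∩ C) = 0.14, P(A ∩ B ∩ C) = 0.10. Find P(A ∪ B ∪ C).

P(A ∩ B) = P(A)·P(B|A) = 0.50 × 0.28 = 0.14
P(A ∩ C) = P(A)·P(C|A) = 0.50 × 0.48 = 0.24
By inclusion-exclusion,
P(A ∪ B ∪ C) = 0.50 + 0.34 + 0.52 − 0.14 − 0.24 − 0.14 + 0.10 = 0.94

0.94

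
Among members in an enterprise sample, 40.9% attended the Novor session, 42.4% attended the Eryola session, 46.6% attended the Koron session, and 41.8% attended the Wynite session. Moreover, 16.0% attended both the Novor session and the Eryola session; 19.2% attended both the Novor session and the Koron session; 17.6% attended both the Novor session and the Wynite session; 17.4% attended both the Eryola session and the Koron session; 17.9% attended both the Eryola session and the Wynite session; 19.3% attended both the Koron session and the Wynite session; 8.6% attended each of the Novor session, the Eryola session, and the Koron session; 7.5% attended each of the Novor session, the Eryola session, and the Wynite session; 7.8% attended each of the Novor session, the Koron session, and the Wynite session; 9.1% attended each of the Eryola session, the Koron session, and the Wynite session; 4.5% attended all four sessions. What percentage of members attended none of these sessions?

By inclusion-exclusion,
P(at least one) = 40.9 + 42.4 + 46.6 + 41.8 − 16.0 − 19.2 − 17.6 − 17.4 − 17.9 − 19.3 + 8.6 + 7.5 + 7.8 + 9.1 − 4.5 = 92.8%
P(none) = 100% − 92.8% = 7.2%

7.2%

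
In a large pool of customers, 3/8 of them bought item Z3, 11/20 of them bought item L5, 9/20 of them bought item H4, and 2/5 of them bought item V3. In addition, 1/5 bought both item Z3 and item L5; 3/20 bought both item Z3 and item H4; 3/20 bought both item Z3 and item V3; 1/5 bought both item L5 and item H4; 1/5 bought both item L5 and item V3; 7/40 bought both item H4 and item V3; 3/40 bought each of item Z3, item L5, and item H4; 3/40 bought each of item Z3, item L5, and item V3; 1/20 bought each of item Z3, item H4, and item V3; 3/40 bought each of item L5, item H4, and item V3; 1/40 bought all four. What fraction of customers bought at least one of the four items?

Using inclusion–exclusion:
P(union) = 3/8 + 11/20 + 9/20 + 2/5 − 1/5 − 3/20 − 3/20 − 1/5 − 1/5 − 7/40 + 3/40 + 3/40 + 1/20 + 3/40 − 1/40 = 19/20

19/20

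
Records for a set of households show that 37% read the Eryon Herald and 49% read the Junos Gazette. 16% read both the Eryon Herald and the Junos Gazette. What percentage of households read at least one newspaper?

By inclusion–exclusion:
P(union) = 37 + 49 − 16 = 70%

70%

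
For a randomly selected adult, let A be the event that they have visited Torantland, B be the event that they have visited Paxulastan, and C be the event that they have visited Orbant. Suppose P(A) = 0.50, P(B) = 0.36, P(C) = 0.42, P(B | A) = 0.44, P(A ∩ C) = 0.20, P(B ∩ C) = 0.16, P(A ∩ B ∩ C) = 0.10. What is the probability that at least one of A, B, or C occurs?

0.80

P(A ∩ B) = P(A)·P(B|A) = 0.50 × 0.44 = 0.22
Apply inclusion-exclusion:
P(A ∪ B ∪ C) = 0.50 + 0.36 + 0.42 − 0.22 − 0.20 − 0.16 + 0.10 = 0.80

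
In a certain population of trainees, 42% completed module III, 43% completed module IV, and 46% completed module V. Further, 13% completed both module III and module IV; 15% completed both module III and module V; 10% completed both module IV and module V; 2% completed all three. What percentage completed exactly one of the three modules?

By inclusion–exclusion (exactly-one form):
P(exactly one) = 42 + 43 + 46 − 2·13 − 2·15 − 2·10 + 3·2 = 61%

61%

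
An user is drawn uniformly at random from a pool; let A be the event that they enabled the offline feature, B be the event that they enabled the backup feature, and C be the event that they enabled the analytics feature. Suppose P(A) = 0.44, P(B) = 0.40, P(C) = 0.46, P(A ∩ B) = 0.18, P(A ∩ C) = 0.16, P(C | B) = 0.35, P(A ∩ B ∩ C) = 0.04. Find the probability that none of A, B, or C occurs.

P(B ∩ C) = P(B)·P(C|B) = 0.40 × 0.35 = 0.14
P(A ∪ B ∪ C) = 0.44 + 0.40 + 0.46 − 0.18 − 0.16 − 0.14 + 0.04 = 0.86
P(none) = 1 − 0.86 = 0.14

0.14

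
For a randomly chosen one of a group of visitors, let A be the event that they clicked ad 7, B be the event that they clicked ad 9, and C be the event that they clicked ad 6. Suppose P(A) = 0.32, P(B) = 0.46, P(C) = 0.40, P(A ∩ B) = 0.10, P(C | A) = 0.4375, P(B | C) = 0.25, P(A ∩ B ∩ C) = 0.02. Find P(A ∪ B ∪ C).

0.86

P(A ∩ C) = P(A)·P(C|A) = 0.32 × 0.4375 = 0.14
P(B ∩ C) = P(C)·P(B|C) = 0.40 × 0.25 = 0.10
By inclusion-exclusion,
P(A ∪ B ∪ C) = 0.32 + 0.46 + 0.40 − 0.10 − 0.14 − 0.10 + 0.02 = 0.86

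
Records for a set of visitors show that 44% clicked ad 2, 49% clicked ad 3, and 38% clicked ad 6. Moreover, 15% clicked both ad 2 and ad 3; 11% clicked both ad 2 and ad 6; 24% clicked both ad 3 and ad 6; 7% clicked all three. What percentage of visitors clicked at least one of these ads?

88%

By inclusion–exclusion:
P(at least one) = 44 + 49 + 38 − 15 − 11 − 24 + 7 = 88%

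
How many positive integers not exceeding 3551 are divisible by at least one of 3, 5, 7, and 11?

1183 + 710 + 507 + 322 − 236 − 169 − 107 − 101 − 64 − 46 + 33 + 21 + 15 + 9 − 3 = 2074

2074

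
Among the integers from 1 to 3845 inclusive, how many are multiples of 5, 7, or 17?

1364

Inclusion–exclusion gives
⌊3845/5⌋ + ⌊3845/7⌋ + ⌊3845/17⌋ − ⌊3845/35⌋ − ⌊3845/85⌋ − ⌊3845/119⌋ + ⌊3845/595⌋ = 769 + 549 + 226 − 109 − 45 − 32 + 6 = 1364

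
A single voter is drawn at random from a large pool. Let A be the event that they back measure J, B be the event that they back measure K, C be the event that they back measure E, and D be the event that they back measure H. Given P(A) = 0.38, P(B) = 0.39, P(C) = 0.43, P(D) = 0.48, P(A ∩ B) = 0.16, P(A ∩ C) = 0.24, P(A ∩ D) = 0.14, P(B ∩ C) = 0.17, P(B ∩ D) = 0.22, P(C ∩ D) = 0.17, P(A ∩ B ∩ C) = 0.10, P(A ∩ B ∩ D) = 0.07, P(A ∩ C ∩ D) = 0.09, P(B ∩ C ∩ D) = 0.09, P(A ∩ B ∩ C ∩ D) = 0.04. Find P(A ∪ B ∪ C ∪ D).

By inclusion-exclusion,
P(A ∪ B ∪ C ∪ D) = 0.38 + 0.39 + 0.43 + 0.48 − 0.16 − 0.24 − 0.14 − 0.17 − 0.22 − 0.17 + 0.10 + 0.07 + 0.09 + 0.09 − 0.04 = 0.89

0.89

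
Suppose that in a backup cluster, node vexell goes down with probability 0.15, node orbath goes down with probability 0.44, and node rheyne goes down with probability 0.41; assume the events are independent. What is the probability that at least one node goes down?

P(none) = (1 − 0.15) × (1 − 0.44) × (1 − 0.41) = 0.85 × 0.56 × 0.59 = 0.28084
P(at least one) = 1 − 0.28084 = 0.71916

0.71916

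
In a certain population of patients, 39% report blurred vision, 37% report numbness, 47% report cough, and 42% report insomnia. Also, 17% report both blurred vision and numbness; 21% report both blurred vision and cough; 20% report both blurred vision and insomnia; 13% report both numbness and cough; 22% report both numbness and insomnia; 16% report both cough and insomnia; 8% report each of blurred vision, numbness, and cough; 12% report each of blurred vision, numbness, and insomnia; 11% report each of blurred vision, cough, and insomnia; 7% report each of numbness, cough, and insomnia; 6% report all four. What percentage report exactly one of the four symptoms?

Using the inclusion–exclusion count for exactly one event:
P(exactly one) = 39 + 37 + 47 + 42 − 2·17 − 2·21 − 2·20 − 2·13 − 2·22 − 2·16 + 3·8 + 3·12 + 3·11 + 3·7 − 4·6 = 37%

37%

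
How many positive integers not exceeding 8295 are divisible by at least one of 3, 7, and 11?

3986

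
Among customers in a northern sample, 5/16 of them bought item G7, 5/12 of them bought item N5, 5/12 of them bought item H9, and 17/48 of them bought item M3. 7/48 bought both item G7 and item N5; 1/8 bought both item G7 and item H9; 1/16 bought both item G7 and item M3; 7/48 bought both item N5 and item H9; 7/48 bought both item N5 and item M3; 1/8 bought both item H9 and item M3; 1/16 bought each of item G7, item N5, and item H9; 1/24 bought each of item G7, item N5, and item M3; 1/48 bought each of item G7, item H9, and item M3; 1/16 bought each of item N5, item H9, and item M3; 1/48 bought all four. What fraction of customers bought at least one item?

11/12

P(union) = 5/16 + 5/12 + 5/12 + 17/48 − 7/48 − 1/8 − 1/16 − 7/48 − 7/48 − 1/8 + 1/16 + 1/24 + 1/48 + 1/16 − 1/48 = 11/12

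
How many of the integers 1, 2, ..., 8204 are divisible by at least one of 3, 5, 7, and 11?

4794

Inclusion–exclusion gives
⌊8204/3⌋ + ⌊8204/5⌋ + ⌊8204/7⌋ + ⌊8204/11⌋ − ⌊8204/15⌋ − ⌊8204/21⌋ − ⌊8204/33⌋ − ⌊8204/35⌋ − ⌊8204/55⌋ − ⌊8204/77⌋ + ⌊8204/105⌋ + ⌊8204/165⌋ + ⌊8204/231⌋ + ⌊8204/385⌋ − ⌊8204/1155⌋ = 2734 + 1640 + 1172 + 745 − 546 − 390 − 248 − 234 − 149 − 106 + 78 + 49 + 35 + 21 − 7 = 4794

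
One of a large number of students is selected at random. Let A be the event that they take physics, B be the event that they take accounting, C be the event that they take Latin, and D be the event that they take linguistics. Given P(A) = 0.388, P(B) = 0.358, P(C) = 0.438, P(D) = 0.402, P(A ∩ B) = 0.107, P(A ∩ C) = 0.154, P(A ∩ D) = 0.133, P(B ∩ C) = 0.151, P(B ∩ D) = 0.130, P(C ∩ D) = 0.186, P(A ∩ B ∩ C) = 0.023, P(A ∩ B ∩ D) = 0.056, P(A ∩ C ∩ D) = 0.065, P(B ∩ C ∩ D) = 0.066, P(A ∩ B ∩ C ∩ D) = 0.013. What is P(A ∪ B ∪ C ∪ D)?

P(A ∪ B ∪ C ∪ D) = 0.388 + 0.358 + 0.438 + 0.402 − 0.107 − 0.154 − 0.133 − 0.151 − 0.130 − 0.186 + 0.023 + 0.056 + 0.065 + 0.066 − 0.013 = 0.922

0.922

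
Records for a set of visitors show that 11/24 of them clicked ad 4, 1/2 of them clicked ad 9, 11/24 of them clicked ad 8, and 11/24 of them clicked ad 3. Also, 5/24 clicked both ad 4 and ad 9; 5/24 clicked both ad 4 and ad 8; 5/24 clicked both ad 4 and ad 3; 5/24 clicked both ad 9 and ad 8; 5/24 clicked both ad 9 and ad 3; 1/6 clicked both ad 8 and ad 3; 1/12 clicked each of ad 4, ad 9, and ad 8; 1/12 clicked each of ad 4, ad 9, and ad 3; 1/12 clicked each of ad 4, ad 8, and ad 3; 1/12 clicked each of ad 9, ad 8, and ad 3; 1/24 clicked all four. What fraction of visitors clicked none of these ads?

1/24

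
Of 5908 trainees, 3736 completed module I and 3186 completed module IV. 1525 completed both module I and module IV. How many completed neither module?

511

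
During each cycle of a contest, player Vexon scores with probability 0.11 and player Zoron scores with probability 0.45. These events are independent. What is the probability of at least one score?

0.5105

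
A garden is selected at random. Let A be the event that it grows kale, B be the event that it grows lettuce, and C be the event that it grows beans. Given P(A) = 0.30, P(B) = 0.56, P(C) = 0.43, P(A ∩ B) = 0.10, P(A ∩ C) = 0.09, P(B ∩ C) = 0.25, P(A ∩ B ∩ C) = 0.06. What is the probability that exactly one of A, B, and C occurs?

0.59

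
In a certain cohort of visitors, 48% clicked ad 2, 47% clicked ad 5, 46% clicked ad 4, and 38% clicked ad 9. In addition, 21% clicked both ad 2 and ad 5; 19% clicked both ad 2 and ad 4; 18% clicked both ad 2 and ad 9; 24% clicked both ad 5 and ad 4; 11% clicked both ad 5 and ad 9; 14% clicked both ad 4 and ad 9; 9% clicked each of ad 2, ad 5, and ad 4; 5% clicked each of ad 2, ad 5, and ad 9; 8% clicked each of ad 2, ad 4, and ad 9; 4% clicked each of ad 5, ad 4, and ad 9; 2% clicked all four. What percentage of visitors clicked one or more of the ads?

96%

P(union) = 48 + 47 + 46 + 38 − 21 − 19 − 18 − 24 − 11 − 14 + 9 + 5 + 8 + 4 − 2 = 96%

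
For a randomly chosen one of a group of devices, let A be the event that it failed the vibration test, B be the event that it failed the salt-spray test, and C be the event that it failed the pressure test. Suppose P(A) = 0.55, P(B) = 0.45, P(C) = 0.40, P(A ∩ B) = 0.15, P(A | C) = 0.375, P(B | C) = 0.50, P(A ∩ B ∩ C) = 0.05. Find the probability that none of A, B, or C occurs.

P(A ∩ C) = P(C)·P(A|C) = 0.40 × 0.375 = 0.15
P(B ∩ C) = P(C)·P(B|C) = 0.40 × 0.50 = 0.20
Inclusion–exclusion gives
P(A ∪ B ∪ C) = 0.55 + 0.45 + 0.40 − 0.15 − 0.15 − 0.20 + 0.05 = 0.95
P(none) = 1 − 0.95 = 0.05

0.05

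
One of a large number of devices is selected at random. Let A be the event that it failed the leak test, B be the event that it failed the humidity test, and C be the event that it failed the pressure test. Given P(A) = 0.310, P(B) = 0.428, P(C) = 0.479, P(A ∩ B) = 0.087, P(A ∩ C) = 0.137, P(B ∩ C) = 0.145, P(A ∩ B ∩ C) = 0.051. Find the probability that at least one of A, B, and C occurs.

Using inclusion–exclusion:
P(A ∪ B ∪ C) = 0.310 + 0.428 + 0.479 − 0.087 − 0.137 − 0.145 + 0.051 = 0.899

0.899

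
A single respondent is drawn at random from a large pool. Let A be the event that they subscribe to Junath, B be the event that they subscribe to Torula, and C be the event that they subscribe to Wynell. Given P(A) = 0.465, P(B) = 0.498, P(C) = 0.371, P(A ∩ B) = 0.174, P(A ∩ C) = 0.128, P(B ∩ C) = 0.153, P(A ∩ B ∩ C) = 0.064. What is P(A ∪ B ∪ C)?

By inclusion–exclusion:
P(A ∪ B ∪ C) = 0.465 + 0.498 + 0.371 − 0.174 − 0.128 − 0.153 + 0.064 = 0.943

0.943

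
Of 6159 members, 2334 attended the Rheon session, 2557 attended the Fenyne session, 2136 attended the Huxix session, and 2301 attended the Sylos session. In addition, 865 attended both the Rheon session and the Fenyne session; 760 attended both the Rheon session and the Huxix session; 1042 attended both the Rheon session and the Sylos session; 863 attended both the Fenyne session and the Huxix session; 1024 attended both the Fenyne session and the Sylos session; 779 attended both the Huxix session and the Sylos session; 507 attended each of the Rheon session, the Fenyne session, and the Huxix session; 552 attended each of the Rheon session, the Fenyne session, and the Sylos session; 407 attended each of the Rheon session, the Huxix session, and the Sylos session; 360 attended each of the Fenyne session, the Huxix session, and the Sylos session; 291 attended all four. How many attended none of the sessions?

By inclusion–exclusion:
|union| = 2334 + 2557 + 2136 + 2301 − 865 − 760 − 1042 − 863 − 1024 − 779 + 507 + 552 + 407 + 360 − 291 = 5530
None: 6159 − 5530 = 629

629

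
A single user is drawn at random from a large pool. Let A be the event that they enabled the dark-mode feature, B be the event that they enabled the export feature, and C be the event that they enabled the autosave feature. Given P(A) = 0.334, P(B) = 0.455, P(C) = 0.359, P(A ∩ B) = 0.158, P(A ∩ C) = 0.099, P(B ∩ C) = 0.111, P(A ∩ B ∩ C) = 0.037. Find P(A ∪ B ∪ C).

P(A ∪ B ∪ C) = 0.334 + 0.455 + 0.359 − 0.158 − 0.099 − 0.111 + 0.037 = 0.817

0.817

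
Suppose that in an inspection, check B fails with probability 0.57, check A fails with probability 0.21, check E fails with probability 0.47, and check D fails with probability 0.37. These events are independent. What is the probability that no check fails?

0.11342583

P(none) = (1 − 0.57) × (1 − 0.21) × (1 − 0.47) × (1 − 0.37) = 0.43 × 0.79 × 0.53 × 0.63 = 0.11342583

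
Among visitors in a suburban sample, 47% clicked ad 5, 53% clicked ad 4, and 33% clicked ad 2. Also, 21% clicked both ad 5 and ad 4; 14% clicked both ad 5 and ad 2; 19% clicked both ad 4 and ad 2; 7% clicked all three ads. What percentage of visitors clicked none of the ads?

14%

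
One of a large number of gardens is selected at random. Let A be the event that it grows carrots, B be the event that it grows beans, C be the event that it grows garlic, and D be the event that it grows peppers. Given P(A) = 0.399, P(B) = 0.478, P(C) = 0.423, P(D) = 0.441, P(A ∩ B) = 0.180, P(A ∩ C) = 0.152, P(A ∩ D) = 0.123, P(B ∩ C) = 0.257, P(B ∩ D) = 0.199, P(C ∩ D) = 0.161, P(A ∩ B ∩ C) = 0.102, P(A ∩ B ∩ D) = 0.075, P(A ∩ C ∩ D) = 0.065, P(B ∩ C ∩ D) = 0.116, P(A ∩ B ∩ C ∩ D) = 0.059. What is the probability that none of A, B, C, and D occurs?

0.032

P(A ∪ B ∪ C ∪ D) = 0.399 + 0.478 + 0.423 + 0.441 − 0.180 − 0.152 − 0.123 − 0.257 − 0.199 − 0.161 + 0.102 + 0.075 + 0.065 + 0.116 − 0.059 = 0.968
P(none) = 1 − 0.968 = 0.032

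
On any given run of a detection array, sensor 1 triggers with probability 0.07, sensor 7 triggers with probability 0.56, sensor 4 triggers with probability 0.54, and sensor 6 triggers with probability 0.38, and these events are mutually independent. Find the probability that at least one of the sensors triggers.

0.88329616

P(none) = (1 − 0.07) × (1 − 0.56) × (1 − 0.54) × (1 − 0.38) = 0.93 × 0.44 × 0.46 × 0.62 = 0.11670384
P(at least one) = 1 − 0.11670384 = 0.88329616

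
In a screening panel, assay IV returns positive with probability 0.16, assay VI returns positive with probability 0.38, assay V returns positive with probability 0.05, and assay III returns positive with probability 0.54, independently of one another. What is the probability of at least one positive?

Independence gives P(none) = ∏(1 − pᵢ).
P(none) = (1 − 0.16) × (1 − 0.38) × (1 − 0.05) × (1 − 0.54) = 0.84 × 0.62 × 0.95 × 0.46 = 0.2275896
P(at least one) = 1 − 0.2275896 = 0.7724104

0.7724104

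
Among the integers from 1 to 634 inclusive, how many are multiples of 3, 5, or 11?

By inclusion–exclusion:
⌊634/3⌋ + ⌊634/5⌋ + ⌊634/11⌋ − ⌊634/15⌋ − ⌊634/33⌋ − ⌊634/55⌋ + ⌊634/165⌋ = 211 + 126 + 57 − 42 − 19 − 11 + 3 = 325

325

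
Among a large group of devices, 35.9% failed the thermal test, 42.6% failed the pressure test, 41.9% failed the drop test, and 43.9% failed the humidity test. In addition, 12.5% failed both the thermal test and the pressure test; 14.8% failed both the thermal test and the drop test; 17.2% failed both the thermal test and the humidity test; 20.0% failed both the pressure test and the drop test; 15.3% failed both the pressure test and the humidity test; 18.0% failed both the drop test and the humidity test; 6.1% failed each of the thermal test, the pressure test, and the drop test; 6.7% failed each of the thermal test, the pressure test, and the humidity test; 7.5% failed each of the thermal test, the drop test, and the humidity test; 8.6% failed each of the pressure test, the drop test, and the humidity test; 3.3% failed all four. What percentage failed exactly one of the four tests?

P(exactly one) = 35.9 + 42.6 + 41.9 + 43.9 − 2·12.5 − 2·14.8 − 2·17.2 − 2·20.0 − 2·15.3 − 2·18.0 + 3·6.1 + 3·6.7 + 3·7.5 + 3·8.6 − 4·3.3 = 42.2%

42.2%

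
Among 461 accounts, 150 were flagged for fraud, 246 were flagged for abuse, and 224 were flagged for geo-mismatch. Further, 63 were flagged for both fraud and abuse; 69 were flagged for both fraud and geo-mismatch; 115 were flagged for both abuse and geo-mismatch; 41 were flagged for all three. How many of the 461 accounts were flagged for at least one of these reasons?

414

By inclusion-exclusion,
|union| = 150 + 246 + 224 − 63 − 69 − 115 + 41 = 414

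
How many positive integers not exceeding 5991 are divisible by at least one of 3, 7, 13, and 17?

Using inclusion–exclusion:
floor(5991/3) + floor(5991/7) + floor(5991/13) + floor(5991/17) − floor(5991/21) − floor(5991/39) − floor(5991/51) − floor(5991/91) − floor(5991/119) − floor(5991/221) + floor(5991/273) + floor(5991/357) + floor(5991/663) + floor(5991/1547) − floor(5991/4641) = 1997 + 855 + 460 + 352 − 285 − 153 − 117 − 65 − 50 − 27 + 21 + 16 + 9 + 3 − 1 = 3015

3015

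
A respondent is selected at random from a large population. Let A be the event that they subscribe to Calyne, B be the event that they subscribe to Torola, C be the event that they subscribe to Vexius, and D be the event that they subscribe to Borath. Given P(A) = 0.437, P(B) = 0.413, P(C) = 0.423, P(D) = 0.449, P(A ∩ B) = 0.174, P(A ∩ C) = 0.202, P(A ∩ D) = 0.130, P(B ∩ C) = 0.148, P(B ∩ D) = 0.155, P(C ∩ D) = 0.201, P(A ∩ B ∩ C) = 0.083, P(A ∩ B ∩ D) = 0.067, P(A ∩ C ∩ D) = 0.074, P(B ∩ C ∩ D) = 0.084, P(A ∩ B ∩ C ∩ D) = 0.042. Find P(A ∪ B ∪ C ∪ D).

0.978

P(A ∪ B ∪ C ∪ D) = 0.437 + 0.413 + 0.423 + 0.449 − 0.174 − 0.202 − 0.130 − 0.148 − 0.155 − 0.201 + 0.083 + 0.067 + 0.074 + 0.084 − 0.042 = 0.978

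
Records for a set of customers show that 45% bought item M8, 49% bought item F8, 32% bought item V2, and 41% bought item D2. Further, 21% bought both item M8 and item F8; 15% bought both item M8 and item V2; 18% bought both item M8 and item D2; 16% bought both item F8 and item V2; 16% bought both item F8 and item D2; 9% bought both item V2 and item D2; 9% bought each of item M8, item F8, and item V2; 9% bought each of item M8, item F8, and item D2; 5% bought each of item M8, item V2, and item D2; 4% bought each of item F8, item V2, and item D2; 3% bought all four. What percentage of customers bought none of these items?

Inclusion–exclusion gives
P(at least one) = 45 + 49 + 32 + 41 − 21 − 15 − 18 − 16 − 16 − 9 + 9 + 9 + 5 + 4 − 3 = 96%
P(none) = 100% − 96% = 4%

4%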